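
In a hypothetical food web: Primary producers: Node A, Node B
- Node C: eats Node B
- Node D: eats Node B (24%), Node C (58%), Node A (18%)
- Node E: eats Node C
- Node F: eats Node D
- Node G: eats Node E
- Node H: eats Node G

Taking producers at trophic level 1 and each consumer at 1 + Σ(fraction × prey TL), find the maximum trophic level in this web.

5

Node C: 1 + 1 = 2
Node D: 1 + (0.24×1 + 0.58×2 + 0.18×1) = 2.58
Node E: 1 + 2 = 3
Node F: 1 + 2.58 = 3.58
Node G: 1 + 3 = 4
Node H: 1 + 4 = 5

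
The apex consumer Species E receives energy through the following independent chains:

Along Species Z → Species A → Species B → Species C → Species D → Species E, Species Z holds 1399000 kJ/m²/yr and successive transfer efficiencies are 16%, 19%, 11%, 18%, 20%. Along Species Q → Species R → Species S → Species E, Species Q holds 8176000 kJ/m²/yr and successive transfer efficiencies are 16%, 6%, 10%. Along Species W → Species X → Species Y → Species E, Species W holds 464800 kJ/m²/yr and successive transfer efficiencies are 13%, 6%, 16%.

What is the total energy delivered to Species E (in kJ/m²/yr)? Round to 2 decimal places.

Via Species Z: 1399000 × 0.16 × 0.19 × 0.11 × 0.18 × 0.2 = 168.417216 kJ/m²/yr
Via Species Q: 8176000 × 0.16 × 0.06 × 0.1 = 7848.96 kJ/m²/yr
Via Species W: 464800 × 0.13 × 0.06 × 0.16 = 580.0704 kJ/m²/yr
Total at Species E: 168.417216 + 7848.96 + 580.0704 = 8597.447616 kJ/m²/yr

8597.45 kJ/m²/yr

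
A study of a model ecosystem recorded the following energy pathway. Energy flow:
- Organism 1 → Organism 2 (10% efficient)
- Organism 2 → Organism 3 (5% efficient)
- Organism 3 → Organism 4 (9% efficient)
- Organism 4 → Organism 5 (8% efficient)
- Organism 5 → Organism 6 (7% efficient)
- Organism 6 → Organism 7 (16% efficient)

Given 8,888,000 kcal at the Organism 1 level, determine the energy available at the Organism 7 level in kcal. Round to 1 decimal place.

Organism 2: 8888000 × 0.1 = 888800 kcal
Organism 3: 888800 × 0.05 = 44440 kcal
Organism 4: 44440 × 0.09 = 3999.6 kcal
Organism 5: 3999.6 × 0.08 = 319.968 kcal
Organism 6: 319.968 × 0.07 = 22.39776 kcal
Organism 7: 22.39776 × 0.16 = 3.5836416 kcal

3.6 kcal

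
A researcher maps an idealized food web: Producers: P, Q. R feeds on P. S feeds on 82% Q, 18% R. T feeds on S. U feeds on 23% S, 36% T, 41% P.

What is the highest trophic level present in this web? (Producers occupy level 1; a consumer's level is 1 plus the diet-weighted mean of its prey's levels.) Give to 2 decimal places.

3.18

R: 1 + 1 = 2
S: 1 + (0.82×1 + 0.18×2) = 2.18
T: 1 + 2.18 = 3.18
U: 1 + (0.23×2.18 + 0.36×3.18 + 0.41×1) = 3.0562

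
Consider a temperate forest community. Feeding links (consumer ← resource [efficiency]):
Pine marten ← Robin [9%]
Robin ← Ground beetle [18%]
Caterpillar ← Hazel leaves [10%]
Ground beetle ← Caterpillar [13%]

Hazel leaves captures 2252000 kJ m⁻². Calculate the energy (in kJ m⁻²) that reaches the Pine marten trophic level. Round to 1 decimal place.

474.3 kJ m⁻²

Caterpillar: 2252000 × 0.1 = 225200 kJ m⁻²
Ground beetle: 225200 × 0.13 = 29276 kJ m⁻²
Robin: 29276 × 0.18 = 5269.68 kJ m⁻²
Pine marten: 5269.68 × 0.09 = 474.2712 kJ m⁻²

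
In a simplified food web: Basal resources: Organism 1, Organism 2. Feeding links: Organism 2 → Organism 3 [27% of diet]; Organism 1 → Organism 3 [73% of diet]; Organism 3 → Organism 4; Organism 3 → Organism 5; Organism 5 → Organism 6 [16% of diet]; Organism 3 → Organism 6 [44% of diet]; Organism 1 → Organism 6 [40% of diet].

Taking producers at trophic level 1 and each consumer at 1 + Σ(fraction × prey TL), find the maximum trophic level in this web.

3

Organism 3: 1 + (0.27×1 + 0.73×1) = 2
Organism 4: 1 + 2 = 3
Organism 5: 1 + 2 = 3
Organism 6: 1 + (0.16×3 + 0.44×2 + 0.4×1) = 2.76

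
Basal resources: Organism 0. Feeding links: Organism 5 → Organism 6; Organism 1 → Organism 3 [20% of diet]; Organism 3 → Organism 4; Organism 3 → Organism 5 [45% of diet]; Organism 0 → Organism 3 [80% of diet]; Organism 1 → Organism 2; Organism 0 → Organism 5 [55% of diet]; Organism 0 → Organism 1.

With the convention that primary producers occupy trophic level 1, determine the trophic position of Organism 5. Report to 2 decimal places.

2.54

Organism 1: 1 + 1 = 2
Organism 2: 1 + 2 = 3
Organism 3: 1 + (0.8×1 + 0.2×2) = 2.2
Organism 4: 1 + 2.2 = 3.2
Organism 5: 1 + (0.55×1 + 0.45×2.2) = 2.54
Organism 6: 1 + 2.54 = 3.54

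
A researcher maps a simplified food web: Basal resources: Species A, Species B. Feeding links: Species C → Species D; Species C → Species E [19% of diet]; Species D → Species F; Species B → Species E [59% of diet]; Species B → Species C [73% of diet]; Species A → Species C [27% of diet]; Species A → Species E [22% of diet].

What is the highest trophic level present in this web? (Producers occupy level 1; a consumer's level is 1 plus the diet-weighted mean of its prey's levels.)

4

Species C: 1 + (0.73×1 + 0.27×1) = 2
Species D: 1 + 2 = 3
Species E: 1 + (0.19×2 + 0.22×1 + 0.59×1) = 2.19
Species F: 1 + 3 = 4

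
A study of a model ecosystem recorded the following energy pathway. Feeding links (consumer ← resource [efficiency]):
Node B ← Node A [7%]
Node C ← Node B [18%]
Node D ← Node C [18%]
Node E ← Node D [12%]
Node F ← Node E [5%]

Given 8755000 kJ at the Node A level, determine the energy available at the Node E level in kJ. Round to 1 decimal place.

2382.8 kJ

Node B: 8755000 × 0.07 = 612850 kJ
Node C: 612850 × 0.18 = 110313 kJ
Node D: 110313 × 0.18 = 19856.34 kJ
Node E: 19856.34 × 0.12 = 2382.7608 kJ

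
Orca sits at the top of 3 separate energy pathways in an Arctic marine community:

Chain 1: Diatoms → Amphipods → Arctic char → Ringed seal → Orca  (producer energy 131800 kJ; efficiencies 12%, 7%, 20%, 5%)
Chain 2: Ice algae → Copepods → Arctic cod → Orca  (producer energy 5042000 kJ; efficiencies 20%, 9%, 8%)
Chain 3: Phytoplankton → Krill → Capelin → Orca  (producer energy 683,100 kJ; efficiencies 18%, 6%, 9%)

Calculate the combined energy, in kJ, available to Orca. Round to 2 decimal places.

Chain 1: 131800 × 0.12 × 0.07 × 0.2 × 0.05 = 11.0712 kJ
Chain 2: 5042000 × 0.2 × 0.09 × 0.08 = 7260.48 kJ
Chain 3: 683100 × 0.18 × 0.06 × 0.09 = 663.9732 kJ
Total at Orca: 11.0712 + 7260.48 + 663.9732 = 7935.5244 kJ

7935.52 kJ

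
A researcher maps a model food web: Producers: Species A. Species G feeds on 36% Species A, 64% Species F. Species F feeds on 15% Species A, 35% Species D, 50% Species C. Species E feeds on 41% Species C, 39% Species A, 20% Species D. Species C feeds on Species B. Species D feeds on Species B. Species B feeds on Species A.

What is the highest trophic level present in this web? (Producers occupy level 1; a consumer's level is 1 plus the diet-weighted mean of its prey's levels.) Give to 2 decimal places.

3.73

Species B: 1 + 1 = 2
Species C: 1 + 2 = 3
Species D: 1 + 2 = 3
Species E: 1 + (0.41×3 + 0.39×1 + 0.2×3) = 3.22
Species F: 1 + (0.15×1 + 0.35×3 + 0.5×3) = 3.7
Species G: 1 + (0.36×1 + 0.64×3.7) = 3.728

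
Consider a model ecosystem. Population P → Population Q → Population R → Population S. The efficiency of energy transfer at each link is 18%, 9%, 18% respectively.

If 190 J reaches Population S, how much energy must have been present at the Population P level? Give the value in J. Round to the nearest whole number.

65158 J

Cumulative transfer efficiency: 0.18 × 0.09 × 0.18 = 0.002916
Population P energy = 190 / 0.002916 = 65158 J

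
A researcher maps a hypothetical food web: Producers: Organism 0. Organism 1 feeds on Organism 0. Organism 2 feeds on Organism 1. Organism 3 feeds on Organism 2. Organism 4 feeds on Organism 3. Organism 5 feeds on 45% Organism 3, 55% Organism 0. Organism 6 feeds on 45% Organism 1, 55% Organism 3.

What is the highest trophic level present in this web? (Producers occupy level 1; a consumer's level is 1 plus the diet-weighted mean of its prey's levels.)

5

Organism 1: 1 + 1 = 2
Organism 2: 1 + 2 = 3
Organism 3: 1 + 3 = 4
Organism 4: 1 + 4 = 5
Organism 5: 1 + (0.45×4 + 0.55×1) = 3.35
Organism 6: 1 + (0.45×2 + 0.55×4) = 4.1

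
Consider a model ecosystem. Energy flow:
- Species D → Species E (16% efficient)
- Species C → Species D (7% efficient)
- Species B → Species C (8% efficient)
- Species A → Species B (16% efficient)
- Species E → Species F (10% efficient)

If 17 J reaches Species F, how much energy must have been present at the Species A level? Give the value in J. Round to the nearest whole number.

1185826 J

Cumulative transfer efficiency: 0.16 × 0.08 × 0.07 × 0.16 × 0.1 = 0.000014336
Species A energy = 17 / 0.000014336 = 1185826 J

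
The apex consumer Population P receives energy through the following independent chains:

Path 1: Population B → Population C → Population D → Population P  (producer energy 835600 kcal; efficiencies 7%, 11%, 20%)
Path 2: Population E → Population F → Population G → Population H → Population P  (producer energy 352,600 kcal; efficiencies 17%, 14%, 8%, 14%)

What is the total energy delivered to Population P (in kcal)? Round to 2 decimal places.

1380.81 kcal

Path 1: 835600 × 0.07 × 0.11 × 0.2 = 1286.824 kcal
Path 2: 352600 × 0.17 × 0.14 × 0.08 × 0.14 = 93.989056 kcal
Total at Population P: 1286.824 + 93.989056 = 1380.813056 kcal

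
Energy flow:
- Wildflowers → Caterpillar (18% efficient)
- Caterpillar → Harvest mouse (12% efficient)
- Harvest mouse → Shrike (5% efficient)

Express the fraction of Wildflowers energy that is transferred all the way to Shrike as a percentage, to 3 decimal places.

Product of link efficiencies: 0.18 × 0.12 × 0.05 = 0.00108
As a percentage: 0.00108 × 100 = 0.108%

0.108%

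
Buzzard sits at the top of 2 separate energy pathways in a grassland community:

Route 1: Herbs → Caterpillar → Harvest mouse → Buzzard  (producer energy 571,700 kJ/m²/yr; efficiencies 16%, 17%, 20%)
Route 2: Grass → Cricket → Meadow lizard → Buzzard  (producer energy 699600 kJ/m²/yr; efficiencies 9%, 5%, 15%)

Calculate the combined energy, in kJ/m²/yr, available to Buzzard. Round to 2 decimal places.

Route 1: 571700 × 0.16 × 0.17 × 0.2 = 3110.048 kJ/m²/yr
Route 2: 699600 × 0.09 × 0.05 × 0.15 = 472.23 kJ/m²/yr
Total at Buzzard: 3110.048 + 472.23 = 3582.278 kJ/m²/yr

3582.28 kJ/m²/yr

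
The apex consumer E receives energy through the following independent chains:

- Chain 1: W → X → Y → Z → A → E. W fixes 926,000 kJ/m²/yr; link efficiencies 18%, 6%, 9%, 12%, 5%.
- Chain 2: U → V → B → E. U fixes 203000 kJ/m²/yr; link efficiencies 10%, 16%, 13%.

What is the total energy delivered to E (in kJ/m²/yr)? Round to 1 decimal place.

Chain 1: 926000 × 0.18 × 0.06 × 0.09 × 0.12 × 0.05 = 5.400432 kJ/m²/yr
Chain 2: 203000 × 0.1 × 0.16 × 0.13 = 422.24 kJ/m²/yr
Total at E: 5.400432 + 422.24 = 427.640432 kJ/m²/yr

427.6 kJ/m²/yr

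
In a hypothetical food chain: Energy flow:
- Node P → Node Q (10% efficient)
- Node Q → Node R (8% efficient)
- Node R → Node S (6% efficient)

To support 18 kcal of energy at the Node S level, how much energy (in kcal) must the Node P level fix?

Cumulative transfer efficiency: 0.1 × 0.08 × 0.06 = 0.00048
Node P energy = 18 / 0.00048 = 37500 kcal

37500 kcal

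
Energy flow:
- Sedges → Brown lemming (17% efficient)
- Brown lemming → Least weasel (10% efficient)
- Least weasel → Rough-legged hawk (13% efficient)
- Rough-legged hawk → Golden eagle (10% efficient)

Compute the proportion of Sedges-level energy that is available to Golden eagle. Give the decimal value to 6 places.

0.000221

Product of link efficiencies: 0.17 × 0.1 × 0.13 × 0.1 = 0.000221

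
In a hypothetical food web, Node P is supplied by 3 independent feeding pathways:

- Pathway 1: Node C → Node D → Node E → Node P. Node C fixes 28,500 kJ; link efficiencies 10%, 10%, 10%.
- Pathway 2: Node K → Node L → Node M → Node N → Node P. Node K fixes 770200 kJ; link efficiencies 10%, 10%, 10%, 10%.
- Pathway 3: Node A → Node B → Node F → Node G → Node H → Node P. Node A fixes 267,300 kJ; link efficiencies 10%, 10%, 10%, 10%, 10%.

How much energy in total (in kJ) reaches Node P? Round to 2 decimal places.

Pathway 1: 28500 × 0.1 × 0.1 × 0.1 = 28.5 kJ
Pathway 2: 770200 × 0.1 × 0.1 × 0.1 × 0.1 = 77.02 kJ
Pathway 3: 267300 × 0.1 × 0.1 × 0.1 × 0.1 × 0.1 = 2.673 kJ
Total at Node P: 28.5 + 77.02 + 2.673 = 108.193 kJ

108.19 kJ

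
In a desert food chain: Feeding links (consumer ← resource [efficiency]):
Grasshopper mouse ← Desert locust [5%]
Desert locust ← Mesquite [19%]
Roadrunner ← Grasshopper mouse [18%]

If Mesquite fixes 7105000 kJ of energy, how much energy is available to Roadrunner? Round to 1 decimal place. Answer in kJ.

Desert locust: 7105000 × 0.19 = 1349950 kJ
Grasshopper mouse: 1349950 × 0.05 = 67497.5 kJ
Roadrunner: 67497.5 × 0.18 = 12149.55 kJ

12149.6 kJ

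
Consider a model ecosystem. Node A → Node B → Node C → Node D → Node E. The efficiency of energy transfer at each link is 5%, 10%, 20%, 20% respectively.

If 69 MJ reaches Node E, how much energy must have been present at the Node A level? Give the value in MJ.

345000 MJ

Cumulative transfer efficiency: 0.05 × 0.1 × 0.2 × 0.2 = 0.0002
Node A energy = 69 / 0.0002 = 345000 MJ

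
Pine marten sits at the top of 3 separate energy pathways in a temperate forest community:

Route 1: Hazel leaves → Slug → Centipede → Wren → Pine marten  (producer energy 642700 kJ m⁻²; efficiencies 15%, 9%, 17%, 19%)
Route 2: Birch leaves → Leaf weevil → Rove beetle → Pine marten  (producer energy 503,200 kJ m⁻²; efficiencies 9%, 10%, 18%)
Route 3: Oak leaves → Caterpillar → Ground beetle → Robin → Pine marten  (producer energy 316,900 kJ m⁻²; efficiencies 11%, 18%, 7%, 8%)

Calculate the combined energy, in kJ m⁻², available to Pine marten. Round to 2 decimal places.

1130.57 kJ m⁻²

Route 1: 642700 × 0.15 × 0.09 × 0.17 × 0.19 = 280.249335 kJ m⁻²
Route 2: 503200 × 0.09 × 0.1 × 0.18 = 815.184 kJ m⁻²
Route 3: 316900 × 0.11 × 0.18 × 0.07 × 0.08 = 35.137872 kJ m⁻²
Total at Pine marten: 280.249335 + 815.184 + 35.137872 = 1130.571207 kJ m⁻²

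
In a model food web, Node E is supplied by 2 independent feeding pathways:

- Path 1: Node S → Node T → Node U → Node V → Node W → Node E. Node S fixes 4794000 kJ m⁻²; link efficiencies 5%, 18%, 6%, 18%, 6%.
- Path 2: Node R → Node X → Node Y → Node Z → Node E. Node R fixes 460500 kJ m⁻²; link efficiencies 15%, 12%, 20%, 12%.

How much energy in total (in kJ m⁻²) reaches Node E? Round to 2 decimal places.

226.89 kJ m⁻²

Path 1: 4794000 × 0.05 × 0.18 × 0.06 × 0.18 × 0.06 = 27.958608 kJ m⁻²
Path 2: 460500 × 0.15 × 0.12 × 0.2 × 0.12 = 198.936 kJ m⁻²
Total at Node E: 27.958608 + 198.936 = 226.894608 kJ m⁻²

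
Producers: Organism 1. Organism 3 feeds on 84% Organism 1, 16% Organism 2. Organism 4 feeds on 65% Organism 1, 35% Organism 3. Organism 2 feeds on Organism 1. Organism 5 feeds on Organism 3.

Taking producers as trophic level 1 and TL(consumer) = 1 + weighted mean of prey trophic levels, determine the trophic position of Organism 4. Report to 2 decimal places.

2.41

Organism 2: 1 + 1 = 2
Organism 3: 1 + (0.84×1 + 0.16×2) = 2.16
Organism 4: 1 + (0.65×1 + 0.35×2.16) = 2.406
Organism 5: 1 + 2.16 = 3.16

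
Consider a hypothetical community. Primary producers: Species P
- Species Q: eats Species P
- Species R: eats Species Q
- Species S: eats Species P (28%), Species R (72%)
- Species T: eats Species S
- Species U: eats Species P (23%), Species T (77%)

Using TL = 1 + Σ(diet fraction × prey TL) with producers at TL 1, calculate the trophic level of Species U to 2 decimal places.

Species Q: 1 + 1 = 2
Species R: 1 + 2 = 3
Species S: 1 + (0.28×1 + 0.72×3) = 3.44
Species T: 1 + 3.44 = 4.44
Species U: 1 + (0.23×1 + 0.77×4.44) = 4.6488

4.65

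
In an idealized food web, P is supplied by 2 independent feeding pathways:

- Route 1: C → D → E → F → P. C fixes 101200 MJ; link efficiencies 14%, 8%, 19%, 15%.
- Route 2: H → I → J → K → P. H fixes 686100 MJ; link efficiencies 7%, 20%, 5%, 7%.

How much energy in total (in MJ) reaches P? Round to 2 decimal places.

65.92 MJ

Route 1: 101200 × 0.14 × 0.08 × 0.19 × 0.15 = 32.30304 MJ
Route 2: 686100 × 0.07 × 0.2 × 0.05 × 0.07 = 33.6189 MJ
Total at P: 32.30304 + 33.6189 = 65.92194 MJ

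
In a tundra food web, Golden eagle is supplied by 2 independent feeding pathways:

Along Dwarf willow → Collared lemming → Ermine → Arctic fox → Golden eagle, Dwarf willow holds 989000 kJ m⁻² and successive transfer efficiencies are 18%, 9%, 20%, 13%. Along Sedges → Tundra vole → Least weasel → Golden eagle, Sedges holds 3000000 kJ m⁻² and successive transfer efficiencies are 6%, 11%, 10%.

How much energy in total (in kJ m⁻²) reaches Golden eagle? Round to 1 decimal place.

Via Dwarf willow: 989000 × 0.18 × 0.09 × 0.2 × 0.13 = 416.5668 kJ m⁻²
Via Sedges: 3000000 × 0.06 × 0.11 × 0.1 = 1980 kJ m⁻²
Total at Golden eagle: 416.5668 + 1980 = 2396.5668 kJ m⁻²

2396.6 kJ m⁻²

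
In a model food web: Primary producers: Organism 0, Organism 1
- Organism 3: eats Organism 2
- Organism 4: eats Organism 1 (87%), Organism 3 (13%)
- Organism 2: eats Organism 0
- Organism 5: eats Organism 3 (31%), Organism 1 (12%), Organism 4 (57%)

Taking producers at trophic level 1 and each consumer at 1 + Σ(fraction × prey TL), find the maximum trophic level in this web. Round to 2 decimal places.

Organism 2: 1 + 1 = 2
Organism 3: 1 + 2 = 3
Organism 4: 1 + (0.87×1 + 0.13×3) = 2.26
Organism 5: 1 + (0.31×3 + 0.12×1 + 0.57×2.26) = 3.3382

3.34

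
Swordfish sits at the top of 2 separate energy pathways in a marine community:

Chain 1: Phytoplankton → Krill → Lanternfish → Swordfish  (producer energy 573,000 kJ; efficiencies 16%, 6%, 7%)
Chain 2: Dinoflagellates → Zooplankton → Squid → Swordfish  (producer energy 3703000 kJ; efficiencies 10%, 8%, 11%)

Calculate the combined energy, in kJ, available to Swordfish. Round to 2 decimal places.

Chain 1: 573000 × 0.16 × 0.06 × 0.07 = 385.056 kJ
Chain 2: 3703000 × 0.1 × 0.08 × 0.11 = 3258.64 kJ
Total at Swordfish: 385.056 + 3258.64 = 3643.696 kJ

3643.70 kJ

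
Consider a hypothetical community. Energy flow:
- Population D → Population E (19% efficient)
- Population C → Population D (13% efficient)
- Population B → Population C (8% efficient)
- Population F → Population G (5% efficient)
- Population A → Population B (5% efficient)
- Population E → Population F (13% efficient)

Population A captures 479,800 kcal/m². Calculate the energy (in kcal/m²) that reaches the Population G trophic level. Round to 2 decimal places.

0.31 kcal/m²

Population B: 479800 × 0.05 = 23990 kcal/m²
Population C: 23990 × 0.08 = 1919.2 kcal/m²
Population D: 1919.2 × 0.13 = 249.496 kcal/m²
Population E: 249.496 × 0.19 = 47.40424 kcal/m²
Population F: 47.40424 × 0.13 = 6.1625512 kcal/m²
Population G: 6.1625512 × 0.05 = 0.30812756 kcal/m²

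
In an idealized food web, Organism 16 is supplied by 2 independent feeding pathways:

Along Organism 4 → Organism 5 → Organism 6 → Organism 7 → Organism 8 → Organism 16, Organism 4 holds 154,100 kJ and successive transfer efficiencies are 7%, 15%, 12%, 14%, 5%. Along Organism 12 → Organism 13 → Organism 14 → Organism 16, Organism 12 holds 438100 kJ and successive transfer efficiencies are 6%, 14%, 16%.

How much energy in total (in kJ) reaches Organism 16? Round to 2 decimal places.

590.17 kJ

Via Organism 4: 154100 × 0.07 × 0.15 × 0.12 × 0.14 × 0.05 = 1.359162 kJ
Via Organism 12: 438100 × 0.06 × 0.14 × 0.16 = 588.8064 kJ
Total at Organism 16: 1.359162 + 588.8064 = 590.165562 kJ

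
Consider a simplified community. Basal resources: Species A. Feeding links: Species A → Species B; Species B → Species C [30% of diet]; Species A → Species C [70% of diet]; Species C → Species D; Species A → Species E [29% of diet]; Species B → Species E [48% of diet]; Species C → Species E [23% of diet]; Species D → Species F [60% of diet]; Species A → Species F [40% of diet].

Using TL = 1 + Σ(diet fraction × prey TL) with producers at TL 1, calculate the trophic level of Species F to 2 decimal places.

3.38

Species B: 1 + 1 = 2
Species C: 1 + (0.3×2 + 0.7×1) = 2.3
Species D: 1 + 2.3 = 3.3
Species E: 1 + (0.29×1 + 0.48×2 + 0.23×2.3) = 2.779
Species F: 1 + (0.6×3.3 + 0.4×1) = 3.38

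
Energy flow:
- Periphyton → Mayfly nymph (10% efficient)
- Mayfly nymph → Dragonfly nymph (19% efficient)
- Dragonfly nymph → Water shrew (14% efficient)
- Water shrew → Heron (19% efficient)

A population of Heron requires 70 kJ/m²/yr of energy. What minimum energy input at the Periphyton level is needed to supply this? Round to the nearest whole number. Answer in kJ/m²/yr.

Cumulative transfer efficiency: 0.1 × 0.19 × 0.14 × 0.19 = 0.0005054
Periphyton energy = 70 / 0.0005054 = 138504 kJ/m²/yr

138504 kJ/m²/yr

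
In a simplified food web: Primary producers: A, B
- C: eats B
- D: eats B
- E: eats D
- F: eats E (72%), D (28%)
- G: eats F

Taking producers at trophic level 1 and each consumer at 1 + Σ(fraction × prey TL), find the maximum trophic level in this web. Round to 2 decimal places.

4.72

C: 1 + 1 = 2
D: 1 + 1 = 2
E: 1 + 2 = 3
F: 1 + (0.72×3 + 0.28×2) = 3.72
G: 1 + 3.72 = 4.72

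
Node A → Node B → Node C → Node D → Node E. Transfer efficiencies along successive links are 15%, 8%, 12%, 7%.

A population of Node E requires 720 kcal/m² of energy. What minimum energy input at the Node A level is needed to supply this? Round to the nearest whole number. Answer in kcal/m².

Cumulative transfer efficiency: 0.15 × 0.08 × 0.12 × 0.07 = 0.0001008
Node A energy = 720 / 0.0001008 = 7142857 kcal/m²

7142857 kcal/m²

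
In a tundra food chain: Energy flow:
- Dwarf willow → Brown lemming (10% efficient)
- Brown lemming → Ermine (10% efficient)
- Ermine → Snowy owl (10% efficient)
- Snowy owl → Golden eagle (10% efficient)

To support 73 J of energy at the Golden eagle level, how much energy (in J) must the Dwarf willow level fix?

Cumulative transfer efficiency: 0.1 × 0.1 × 0.1 × 0.1 = 0.0001
Dwarf willow energy = 73 / 0.0001 = 730000 J

730000 J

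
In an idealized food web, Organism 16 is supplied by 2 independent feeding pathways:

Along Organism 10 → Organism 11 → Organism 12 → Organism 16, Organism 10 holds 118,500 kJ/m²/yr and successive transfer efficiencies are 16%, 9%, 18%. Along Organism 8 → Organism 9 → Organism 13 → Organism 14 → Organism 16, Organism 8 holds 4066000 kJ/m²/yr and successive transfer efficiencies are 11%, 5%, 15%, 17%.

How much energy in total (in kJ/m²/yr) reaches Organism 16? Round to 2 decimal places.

877.41 kJ/m²/yr

Via Organism 10: 118500 × 0.16 × 0.09 × 0.18 = 307.152 kJ/m²/yr
Via Organism 8: 4066000 × 0.11 × 0.05 × 0.15 × 0.17 = 570.2565 kJ/m²/yr
Total at Organism 16: 307.152 + 570.2565 = 877.4085 kJ/m²/yr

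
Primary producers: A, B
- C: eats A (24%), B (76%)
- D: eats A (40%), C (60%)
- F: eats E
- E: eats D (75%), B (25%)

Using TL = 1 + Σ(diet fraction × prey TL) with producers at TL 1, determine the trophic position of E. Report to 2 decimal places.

C: 1 + (0.24×1 + 0.76×1) = 2
D: 1 + (0.4×1 + 0.6×2) = 2.6
E: 1 + (0.75×2.6 + 0.25×1) = 3.2
F: 1 + 3.2 = 4.2

3.20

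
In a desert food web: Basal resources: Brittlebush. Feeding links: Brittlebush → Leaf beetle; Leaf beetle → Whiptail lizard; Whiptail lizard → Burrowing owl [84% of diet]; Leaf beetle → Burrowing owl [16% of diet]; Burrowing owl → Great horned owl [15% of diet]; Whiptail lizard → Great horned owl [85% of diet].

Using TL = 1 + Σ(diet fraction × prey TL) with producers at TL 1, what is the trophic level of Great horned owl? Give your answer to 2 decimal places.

4.13

Leaf beetle: 1 + 1 = 2
Whiptail lizard: 1 + 2 = 3
Burrowing owl: 1 + (0.84×3 + 0.16×2) = 3.84
Great horned owl: 1 + (0.15×3.84 + 0.85×3) = 4.126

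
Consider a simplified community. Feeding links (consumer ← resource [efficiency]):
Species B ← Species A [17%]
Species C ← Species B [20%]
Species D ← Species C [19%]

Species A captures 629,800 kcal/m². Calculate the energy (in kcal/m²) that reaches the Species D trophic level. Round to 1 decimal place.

4068.5 kcal/m²

Species B: 629800 × 0.17 = 107066 kcal/m²
Species C: 107066 × 0.2 = 21413.2 kcal/m²
Species D: 21413.2 × 0.19 = 4068.508 kcal/m²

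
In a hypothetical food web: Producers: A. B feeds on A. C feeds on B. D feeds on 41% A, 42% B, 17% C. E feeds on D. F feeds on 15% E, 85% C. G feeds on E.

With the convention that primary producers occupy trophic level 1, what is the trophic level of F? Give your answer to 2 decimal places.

4.11

B: 1 + 1 = 2
C: 1 + 2 = 3
D: 1 + (0.41×1 + 0.42×2 + 0.17×3) = 2.76
E: 1 + 2.76 = 3.76
F: 1 + (0.15×3.76 + 0.85×3) = 4.114
G: 1 + 3.76 = 4.76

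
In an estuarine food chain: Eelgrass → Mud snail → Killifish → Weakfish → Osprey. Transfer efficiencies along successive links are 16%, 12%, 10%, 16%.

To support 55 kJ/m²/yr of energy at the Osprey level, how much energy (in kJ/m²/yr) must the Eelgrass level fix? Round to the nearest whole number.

Cumulative transfer efficiency: 0.16 × 0.12 × 0.1 × 0.16 = 0.0003072
Eelgrass energy = 55 / 0.0003072 = 179036 kJ/m²/yr

179036 kJ/m²/yr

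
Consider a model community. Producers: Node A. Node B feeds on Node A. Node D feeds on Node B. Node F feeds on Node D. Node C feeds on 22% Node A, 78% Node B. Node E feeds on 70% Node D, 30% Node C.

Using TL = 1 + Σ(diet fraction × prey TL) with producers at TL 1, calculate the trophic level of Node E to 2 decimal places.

3.93

Node B: 1 + 1 = 2
Node C: 1 + (0.22×1 + 0.78×2) = 2.78
Node D: 1 + 2 = 3
Node E: 1 + (0.7×3 + 0.3×2.78) = 3.934
Node F: 1 + 3 = 4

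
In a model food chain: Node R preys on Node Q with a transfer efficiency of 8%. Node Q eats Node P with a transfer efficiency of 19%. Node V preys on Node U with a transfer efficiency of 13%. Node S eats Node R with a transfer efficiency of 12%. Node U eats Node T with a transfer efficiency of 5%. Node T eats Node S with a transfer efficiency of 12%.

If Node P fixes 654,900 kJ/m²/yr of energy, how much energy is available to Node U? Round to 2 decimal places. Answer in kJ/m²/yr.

Node Q: 654900 × 0.19 = 124431 kJ/m²/yr
Node R: 124431 × 0.08 = 9954.48 kJ/m²/yr
Node S: 9954.48 × 0.12 = 1194.5376 kJ/m²/yr
Node T: 1194.5376 × 0.12 = 143.344512 kJ/m²/yr
Node U: 143.344512 × 0.05 = 7.1672256 kJ/m²/yr

7.17 kJ/m²/yr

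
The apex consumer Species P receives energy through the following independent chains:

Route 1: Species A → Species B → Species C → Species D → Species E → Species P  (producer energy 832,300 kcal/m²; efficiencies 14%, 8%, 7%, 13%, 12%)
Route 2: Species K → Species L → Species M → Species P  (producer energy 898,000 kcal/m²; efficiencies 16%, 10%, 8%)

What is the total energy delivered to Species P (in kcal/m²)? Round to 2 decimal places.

Route 1: 832300 × 0.14 × 0.08 × 0.07 × 0.13 × 0.12 = 10.17936192 kcal/m²
Route 2: 898000 × 0.16 × 0.1 × 0.08 = 1149.44 kcal/m²
Total at Species P: 10.17936192 + 1149.44 = 1159.61936192 kcal/m²

1159.62 kcal/m²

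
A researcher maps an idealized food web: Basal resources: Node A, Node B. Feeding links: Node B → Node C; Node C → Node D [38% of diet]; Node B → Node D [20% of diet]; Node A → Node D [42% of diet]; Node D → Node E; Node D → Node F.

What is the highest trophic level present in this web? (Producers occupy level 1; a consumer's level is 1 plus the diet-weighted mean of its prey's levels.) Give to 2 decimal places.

3.38

Node C: 1 + 1 = 2
Node D: 1 + (0.38×2 + 0.2×1 + 0.42×1) = 2.38
Node E: 1 + 2.38 = 3.38
Node F: 1 + 2.38 = 3.38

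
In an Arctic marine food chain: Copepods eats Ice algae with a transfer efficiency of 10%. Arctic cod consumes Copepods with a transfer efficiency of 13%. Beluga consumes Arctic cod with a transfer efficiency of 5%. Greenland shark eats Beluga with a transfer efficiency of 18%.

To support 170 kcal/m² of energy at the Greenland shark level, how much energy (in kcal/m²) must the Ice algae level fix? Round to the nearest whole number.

1452991 kcal/m²

Cumulative transfer efficiency: 0.1 × 0.13 × 0.05 × 0.18 = 0.000117
Ice algae energy = 170 / 0.000117 = 1452991 kcal/m²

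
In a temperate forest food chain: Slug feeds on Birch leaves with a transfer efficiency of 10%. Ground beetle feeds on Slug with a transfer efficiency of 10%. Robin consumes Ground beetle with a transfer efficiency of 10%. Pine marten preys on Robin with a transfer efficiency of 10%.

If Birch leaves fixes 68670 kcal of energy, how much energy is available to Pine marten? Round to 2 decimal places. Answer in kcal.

Slug: 68670 × 0.1 = 6867 kcal
Ground beetle: 6867 × 0.1 = 686.7 kcal
Robin: 686.7 × 0.1 = 68.67 kcal
Pine marten: 68.67 × 0.1 = 6.867 kcal

6.87 kcal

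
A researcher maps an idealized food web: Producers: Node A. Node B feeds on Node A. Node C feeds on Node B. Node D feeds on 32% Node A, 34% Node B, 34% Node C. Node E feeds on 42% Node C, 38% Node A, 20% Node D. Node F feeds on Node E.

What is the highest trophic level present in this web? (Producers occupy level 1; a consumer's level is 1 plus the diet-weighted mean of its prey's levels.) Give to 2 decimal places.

Node B: 1 + 1 = 2
Node C: 1 + 2 = 3
Node D: 1 + (0.32×1 + 0.34×2 + 0.34×3) = 3.02
Node E: 1 + (0.42×3 + 0.38×1 + 0.2×3.02) = 3.244
Node F: 1 + 3.244 = 4.244

4.24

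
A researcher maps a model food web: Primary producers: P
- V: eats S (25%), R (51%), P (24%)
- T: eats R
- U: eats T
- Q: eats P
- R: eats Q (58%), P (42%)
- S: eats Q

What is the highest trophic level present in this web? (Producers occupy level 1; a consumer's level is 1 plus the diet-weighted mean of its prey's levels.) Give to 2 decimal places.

4.58

Q: 1 + 1 = 2
R: 1 + (0.58×2 + 0.42×1) = 2.58
S: 1 + 2 = 3
T: 1 + 2.58 = 3.58
U: 1 + 3.58 = 4.58
V: 1 + (0.25×3 + 0.51×2.58 + 0.24×1) = 3.3058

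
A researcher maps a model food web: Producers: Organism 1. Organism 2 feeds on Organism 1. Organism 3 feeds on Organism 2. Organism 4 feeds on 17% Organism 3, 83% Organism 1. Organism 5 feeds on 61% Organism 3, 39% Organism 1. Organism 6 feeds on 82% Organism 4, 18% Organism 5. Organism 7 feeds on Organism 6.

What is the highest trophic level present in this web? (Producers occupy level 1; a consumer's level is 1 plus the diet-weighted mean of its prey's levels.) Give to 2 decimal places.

4.50

Organism 2: 1 + 1 = 2
Organism 3: 1 + 2 = 3
Organism 4: 1 + (0.17×3 + 0.83×1) = 2.34
Organism 5: 1 + (0.61×3 + 0.39×1) = 3.22
Organism 6: 1 + (0.82×2.34 + 0.18×3.22) = 3.4984
Organism 7: 1 + 3.4984 = 4.4984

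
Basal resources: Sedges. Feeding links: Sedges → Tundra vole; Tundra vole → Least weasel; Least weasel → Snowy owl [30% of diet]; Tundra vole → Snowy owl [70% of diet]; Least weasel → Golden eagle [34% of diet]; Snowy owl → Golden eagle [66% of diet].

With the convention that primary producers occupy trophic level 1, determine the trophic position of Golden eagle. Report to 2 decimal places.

Tundra vole: 1 + 1 = 2
Least weasel: 1 + 2 = 3
Snowy owl: 1 + (0.3×3 + 0.7×2) = 3.3
Golden eagle: 1 + (0.34×3 + 0.66×3.3) = 4.198

4.20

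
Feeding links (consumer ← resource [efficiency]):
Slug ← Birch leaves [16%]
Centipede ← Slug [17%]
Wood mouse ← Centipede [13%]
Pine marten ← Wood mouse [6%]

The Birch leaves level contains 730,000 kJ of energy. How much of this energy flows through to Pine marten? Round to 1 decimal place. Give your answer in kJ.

Slug: 730000 × 0.16 = 116800 kJ
Centipede: 116800 × 0.17 = 19856 kJ
Wood mouse: 19856 × 0.13 = 2581.28 kJ
Pine marten: 2581.28 × 0.06 = 154.8768 kJ

154.9 kJ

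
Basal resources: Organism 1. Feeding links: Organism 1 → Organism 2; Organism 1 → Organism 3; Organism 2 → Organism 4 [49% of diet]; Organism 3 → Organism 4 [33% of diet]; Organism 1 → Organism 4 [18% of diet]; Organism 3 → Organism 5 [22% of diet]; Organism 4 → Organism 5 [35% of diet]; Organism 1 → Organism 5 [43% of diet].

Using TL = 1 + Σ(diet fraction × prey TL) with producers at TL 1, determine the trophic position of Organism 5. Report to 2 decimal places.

2.86

Organism 2: 1 + 1 = 2
Organism 3: 1 + 1 = 2
Organism 4: 1 + (0.49×2 + 0.33×2 + 0.18×1) = 2.82
Organism 5: 1 + (0.22×2 + 0.35×2.82 + 0.43×1) = 2.857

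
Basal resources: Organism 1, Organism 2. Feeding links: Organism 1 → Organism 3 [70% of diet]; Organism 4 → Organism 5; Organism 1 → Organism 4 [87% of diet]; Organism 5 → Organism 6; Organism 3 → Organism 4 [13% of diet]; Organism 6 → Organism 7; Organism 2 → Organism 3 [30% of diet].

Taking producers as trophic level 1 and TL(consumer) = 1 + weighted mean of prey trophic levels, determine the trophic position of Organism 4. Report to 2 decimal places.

2.13

Organism 3: 1 + (0.3×1 + 0.7×1) = 2
Organism 4: 1 + (0.13×2 + 0.87×1) = 2.13
Organism 5: 1 + 2.13 = 3.13
Organism 6: 1 + 3.13 = 4.13
Organism 7: 1 + 4.13 = 5.13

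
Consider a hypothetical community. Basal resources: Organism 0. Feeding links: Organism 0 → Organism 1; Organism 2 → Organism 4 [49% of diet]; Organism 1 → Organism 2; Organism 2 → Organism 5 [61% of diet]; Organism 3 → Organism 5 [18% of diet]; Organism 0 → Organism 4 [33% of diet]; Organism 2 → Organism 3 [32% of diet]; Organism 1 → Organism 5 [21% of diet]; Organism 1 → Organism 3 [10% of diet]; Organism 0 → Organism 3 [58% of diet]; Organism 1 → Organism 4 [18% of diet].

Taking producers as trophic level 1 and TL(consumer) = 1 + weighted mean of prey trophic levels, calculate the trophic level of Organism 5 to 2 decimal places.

Organism 1: 1 + 1 = 2
Organism 2: 1 + 2 = 3
Organism 3: 1 + (0.58×1 + 0.1×2 + 0.32×3) = 2.74
Organism 4: 1 + (0.49×3 + 0.33×1 + 0.18×2) = 3.16
Organism 5: 1 + (0.18×2.74 + 0.61×3 + 0.21×2) = 3.7432

3.74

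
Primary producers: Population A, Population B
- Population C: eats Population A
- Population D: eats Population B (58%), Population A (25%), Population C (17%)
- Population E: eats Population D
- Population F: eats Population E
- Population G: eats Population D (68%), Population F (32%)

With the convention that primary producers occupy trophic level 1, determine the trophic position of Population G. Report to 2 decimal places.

Population C: 1 + 1 = 2
Population D: 1 + (0.58×1 + 0.25×1 + 0.17×2) = 2.17
Population E: 1 + 2.17 = 3.17
Population F: 1 + 3.17 = 4.17
Population G: 1 + (0.68×2.17 + 0.32×4.17) = 3.81

3.81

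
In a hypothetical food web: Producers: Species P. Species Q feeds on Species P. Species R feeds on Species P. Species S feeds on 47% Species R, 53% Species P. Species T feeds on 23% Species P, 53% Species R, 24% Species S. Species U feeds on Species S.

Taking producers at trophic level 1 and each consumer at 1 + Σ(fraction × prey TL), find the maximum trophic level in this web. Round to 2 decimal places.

3.47

Species Q: 1 + 1 = 2
Species R: 1 + 1 = 2
Species S: 1 + (0.47×2 + 0.53×1) = 2.47
Species T: 1 + (0.23×1 + 0.53×2 + 0.24×2.47) = 2.8828
Species U: 1 + 2.47 = 3.47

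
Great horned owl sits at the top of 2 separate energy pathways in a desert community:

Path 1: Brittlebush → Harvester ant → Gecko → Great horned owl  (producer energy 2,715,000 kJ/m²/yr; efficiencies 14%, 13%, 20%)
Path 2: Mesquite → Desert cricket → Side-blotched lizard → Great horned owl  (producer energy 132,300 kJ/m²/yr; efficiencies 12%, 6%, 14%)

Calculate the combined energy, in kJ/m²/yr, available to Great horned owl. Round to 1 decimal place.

Path 1: 2715000 × 0.14 × 0.13 × 0.2 = 9882.6 kJ/m²/yr
Path 2: 132300 × 0.12 × 0.06 × 0.14 = 133.3584 kJ/m²/yr
Total at Great horned owl: 9882.6 + 133.3584 = 10015.9584 kJ/m²/yr

10016.0 kJ/m²/yr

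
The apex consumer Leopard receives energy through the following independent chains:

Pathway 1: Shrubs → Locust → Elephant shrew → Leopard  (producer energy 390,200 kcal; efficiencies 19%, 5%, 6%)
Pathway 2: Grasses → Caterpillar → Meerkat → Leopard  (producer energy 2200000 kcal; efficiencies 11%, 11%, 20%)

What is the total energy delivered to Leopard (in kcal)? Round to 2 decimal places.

Pathway 1: 390200 × 0.19 × 0.05 × 0.06 = 222.414 kcal
Pathway 2: 2200000 × 0.11 × 0.11 × 0.2 = 5324 kcal
Total at Leopard: 222.414 + 5324 = 5546.414 kcal

5546.41 kcal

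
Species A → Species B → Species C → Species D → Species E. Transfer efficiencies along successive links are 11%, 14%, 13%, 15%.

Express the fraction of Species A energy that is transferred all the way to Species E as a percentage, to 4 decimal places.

0.0300%

Product of link efficiencies: 0.11 × 0.14 × 0.13 × 0.15 = 0.0003003
As a percentage: 0.0003003 × 100 = 0.0300%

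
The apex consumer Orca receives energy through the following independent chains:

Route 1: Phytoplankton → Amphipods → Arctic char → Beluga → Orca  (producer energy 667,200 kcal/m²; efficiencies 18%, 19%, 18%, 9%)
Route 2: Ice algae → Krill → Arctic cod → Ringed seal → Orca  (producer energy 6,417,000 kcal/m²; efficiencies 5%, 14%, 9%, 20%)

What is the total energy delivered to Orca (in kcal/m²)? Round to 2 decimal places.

1178.20 kcal/m²

Route 1: 667200 × 0.18 × 0.19 × 0.18 × 0.09 = 369.655488 kcal/m²
Route 2: 6417000 × 0.05 × 0.14 × 0.09 × 0.2 = 808.542 kcal/m²
Total at Orca: 369.655488 + 808.542 = 1178.197488 kcal/m²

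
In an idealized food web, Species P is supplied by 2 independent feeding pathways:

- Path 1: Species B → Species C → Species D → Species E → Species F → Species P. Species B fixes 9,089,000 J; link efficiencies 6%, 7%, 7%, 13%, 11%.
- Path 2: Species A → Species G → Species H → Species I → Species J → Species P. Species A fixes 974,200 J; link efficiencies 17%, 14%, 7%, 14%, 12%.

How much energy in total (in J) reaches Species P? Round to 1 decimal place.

65.5 J

Path 1: 9089000 × 0.06 × 0.07 × 0.07 × 0.13 × 0.11 = 38.2119738 J
Path 2: 974200 × 0.17 × 0.14 × 0.07 × 0.14 × 0.12 = 27.26668896 J
Total at Species P: 38.2119738 + 27.26668896 = 65.47866276 J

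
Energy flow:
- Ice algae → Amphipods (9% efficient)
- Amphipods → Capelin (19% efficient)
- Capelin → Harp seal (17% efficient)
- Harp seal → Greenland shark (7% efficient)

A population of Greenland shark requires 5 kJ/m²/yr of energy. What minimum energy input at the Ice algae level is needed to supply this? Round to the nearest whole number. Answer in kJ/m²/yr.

Cumulative transfer efficiency: 0.09 × 0.19 × 0.17 × 0.07 = 0.00020349
Ice algae energy = 5 / 0.00020349 = 24571 kJ/m²/yr

24571 kJ/m²/yr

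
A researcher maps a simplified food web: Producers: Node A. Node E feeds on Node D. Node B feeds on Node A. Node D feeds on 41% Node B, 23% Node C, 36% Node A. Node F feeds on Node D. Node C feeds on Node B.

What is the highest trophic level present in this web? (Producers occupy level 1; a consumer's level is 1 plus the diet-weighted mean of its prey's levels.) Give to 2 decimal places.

Node B: 1 + 1 = 2
Node C: 1 + 2 = 3
Node D: 1 + (0.41×2 + 0.23×3 + 0.36×1) = 2.87
Node E: 1 + 2.87 = 3.87
Node F: 1 + 2.87 = 3.87

3.87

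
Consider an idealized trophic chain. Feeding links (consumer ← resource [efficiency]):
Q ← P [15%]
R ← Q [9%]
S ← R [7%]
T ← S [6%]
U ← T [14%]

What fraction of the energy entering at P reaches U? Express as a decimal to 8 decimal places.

Product of link efficiencies: 0.15 × 0.09 × 0.07 × 0.06 × 0.14 = 0.000007938

0.00000794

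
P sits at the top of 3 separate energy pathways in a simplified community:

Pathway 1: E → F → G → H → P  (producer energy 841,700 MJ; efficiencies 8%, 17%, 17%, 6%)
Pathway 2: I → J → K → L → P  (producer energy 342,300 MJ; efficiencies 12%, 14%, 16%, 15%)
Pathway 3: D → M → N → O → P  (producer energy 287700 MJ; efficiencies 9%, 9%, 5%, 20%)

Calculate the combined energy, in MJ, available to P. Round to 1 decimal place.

278.1 MJ

Pathway 1: 841700 × 0.08 × 0.17 × 0.17 × 0.06 = 116.760624 MJ
Pathway 2: 342300 × 0.12 × 0.14 × 0.16 × 0.15 = 138.01536 MJ
Pathway 3: 287700 × 0.09 × 0.09 × 0.05 × 0.2 = 23.3037 MJ
Total at P: 116.760624 + 138.01536 + 23.3037 = 278.079684 MJ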